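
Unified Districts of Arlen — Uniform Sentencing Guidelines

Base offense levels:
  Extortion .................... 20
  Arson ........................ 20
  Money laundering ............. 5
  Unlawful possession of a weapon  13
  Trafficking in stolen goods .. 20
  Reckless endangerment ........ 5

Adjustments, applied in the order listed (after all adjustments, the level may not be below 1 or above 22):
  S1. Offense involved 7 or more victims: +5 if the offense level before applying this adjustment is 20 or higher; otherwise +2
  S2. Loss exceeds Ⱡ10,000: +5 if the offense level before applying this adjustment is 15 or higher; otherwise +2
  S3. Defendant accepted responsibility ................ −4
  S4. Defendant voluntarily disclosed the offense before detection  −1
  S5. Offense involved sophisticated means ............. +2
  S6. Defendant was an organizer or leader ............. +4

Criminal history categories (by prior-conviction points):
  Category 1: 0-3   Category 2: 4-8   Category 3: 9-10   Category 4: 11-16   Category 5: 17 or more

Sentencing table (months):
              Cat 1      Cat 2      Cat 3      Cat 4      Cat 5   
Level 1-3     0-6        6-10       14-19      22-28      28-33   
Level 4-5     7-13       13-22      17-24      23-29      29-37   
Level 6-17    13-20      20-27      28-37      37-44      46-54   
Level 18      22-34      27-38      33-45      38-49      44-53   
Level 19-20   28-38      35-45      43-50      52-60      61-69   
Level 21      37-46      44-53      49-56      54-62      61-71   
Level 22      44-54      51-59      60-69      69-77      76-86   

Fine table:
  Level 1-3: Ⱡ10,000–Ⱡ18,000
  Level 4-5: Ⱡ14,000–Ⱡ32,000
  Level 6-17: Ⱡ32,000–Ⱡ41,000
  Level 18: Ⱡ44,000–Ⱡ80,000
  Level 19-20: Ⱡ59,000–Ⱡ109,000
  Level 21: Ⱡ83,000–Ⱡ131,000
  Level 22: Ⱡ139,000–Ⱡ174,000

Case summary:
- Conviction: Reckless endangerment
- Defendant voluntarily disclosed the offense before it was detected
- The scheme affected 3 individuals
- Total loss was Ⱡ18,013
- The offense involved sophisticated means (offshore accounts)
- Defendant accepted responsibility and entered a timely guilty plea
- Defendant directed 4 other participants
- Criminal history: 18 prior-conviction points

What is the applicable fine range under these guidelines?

Base offense level for reckless endangerment: 5.
S2 applies (level before this adjustment is 5 < 15, so +2): 5 + 2 = 7.
S3 applies: 7 − 4 = 3.
S4 applies: 3 − 1 = 2.
S5 applies: 2 + 2 = 4.
S6 applies: 4 + 4 = 8.
Final offense level: 8.
Level 8 falls in the 6-17 band.
Fine table: Level 6-17 → Ⱡ32,000–Ⱡ41,000.

Ⱡ32,000–Ⱡ41,000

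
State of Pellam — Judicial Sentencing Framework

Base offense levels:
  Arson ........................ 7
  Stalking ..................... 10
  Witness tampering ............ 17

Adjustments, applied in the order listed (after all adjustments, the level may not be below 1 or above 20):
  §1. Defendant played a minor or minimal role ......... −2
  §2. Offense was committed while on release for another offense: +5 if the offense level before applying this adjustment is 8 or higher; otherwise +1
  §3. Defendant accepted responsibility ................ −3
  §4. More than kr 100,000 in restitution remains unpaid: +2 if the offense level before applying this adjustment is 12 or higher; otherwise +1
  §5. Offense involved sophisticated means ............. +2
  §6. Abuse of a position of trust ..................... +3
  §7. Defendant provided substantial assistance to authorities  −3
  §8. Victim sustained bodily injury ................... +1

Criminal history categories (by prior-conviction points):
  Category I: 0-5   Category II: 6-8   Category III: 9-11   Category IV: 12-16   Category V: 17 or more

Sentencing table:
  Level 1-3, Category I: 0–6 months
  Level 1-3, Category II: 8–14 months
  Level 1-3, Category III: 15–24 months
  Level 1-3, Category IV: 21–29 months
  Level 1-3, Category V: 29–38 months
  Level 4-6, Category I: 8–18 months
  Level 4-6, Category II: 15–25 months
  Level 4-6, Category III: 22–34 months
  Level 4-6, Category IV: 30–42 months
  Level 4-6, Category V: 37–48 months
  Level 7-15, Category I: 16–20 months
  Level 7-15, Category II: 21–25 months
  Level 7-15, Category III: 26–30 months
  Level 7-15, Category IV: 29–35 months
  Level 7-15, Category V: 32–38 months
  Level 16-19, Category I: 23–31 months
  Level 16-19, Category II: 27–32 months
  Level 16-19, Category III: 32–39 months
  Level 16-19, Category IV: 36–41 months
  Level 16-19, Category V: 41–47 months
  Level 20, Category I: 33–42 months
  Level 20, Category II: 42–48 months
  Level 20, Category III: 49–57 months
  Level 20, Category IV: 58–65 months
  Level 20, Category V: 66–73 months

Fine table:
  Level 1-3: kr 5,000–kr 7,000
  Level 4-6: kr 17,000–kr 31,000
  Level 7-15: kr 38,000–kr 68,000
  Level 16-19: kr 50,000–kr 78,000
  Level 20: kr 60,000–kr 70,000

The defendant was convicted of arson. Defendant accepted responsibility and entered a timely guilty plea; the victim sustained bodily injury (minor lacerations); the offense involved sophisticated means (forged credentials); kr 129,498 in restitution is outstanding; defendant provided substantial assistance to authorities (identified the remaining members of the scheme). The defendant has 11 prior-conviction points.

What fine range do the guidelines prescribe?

Base offense level for arson: 7.
§2 does not apply.
§3 applies: 7 − 3 = 4.
§4 applies (level before this adjustment is 4 < 12, so +1): 4 + 1 = 5.
§5 applies: 5 + 2 = 7.
§6 does not apply.
§7 applies: 7 − 3 = 4.
§8 applies: 4 + 1 = 5.
Final offense level: 5.
Level 5 falls in the 4-6 band.
Fine table: Level 4-6 → kr 17,000–kr 31,000.

kr 17,000–kr 31,000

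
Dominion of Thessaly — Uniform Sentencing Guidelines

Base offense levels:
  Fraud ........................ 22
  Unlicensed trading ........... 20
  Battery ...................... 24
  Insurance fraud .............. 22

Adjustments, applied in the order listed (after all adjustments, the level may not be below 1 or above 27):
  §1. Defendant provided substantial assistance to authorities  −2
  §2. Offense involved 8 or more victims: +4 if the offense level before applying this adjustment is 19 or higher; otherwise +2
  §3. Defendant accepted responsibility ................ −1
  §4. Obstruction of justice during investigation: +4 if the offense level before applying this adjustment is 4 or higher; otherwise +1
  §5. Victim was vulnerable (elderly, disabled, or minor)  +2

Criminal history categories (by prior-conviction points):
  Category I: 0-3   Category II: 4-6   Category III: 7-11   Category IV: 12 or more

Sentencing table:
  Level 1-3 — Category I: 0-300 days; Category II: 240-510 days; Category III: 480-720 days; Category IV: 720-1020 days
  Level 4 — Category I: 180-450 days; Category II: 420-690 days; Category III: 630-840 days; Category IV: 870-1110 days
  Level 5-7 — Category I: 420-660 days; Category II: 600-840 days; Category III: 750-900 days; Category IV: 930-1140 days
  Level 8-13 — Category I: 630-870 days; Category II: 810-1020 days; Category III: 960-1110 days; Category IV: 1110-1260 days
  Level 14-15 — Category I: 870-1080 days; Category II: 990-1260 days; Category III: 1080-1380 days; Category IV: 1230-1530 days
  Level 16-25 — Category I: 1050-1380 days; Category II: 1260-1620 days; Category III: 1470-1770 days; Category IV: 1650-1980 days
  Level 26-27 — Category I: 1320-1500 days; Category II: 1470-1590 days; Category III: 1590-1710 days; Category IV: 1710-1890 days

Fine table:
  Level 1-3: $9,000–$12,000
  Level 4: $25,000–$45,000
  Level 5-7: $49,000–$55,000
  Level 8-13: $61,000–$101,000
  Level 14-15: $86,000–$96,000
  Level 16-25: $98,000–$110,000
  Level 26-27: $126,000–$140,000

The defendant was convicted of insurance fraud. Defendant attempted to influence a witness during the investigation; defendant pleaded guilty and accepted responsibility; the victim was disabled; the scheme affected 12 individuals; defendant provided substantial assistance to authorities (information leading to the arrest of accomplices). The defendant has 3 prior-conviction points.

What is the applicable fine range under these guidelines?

$126,000–$140,000

Base offense level for insurance fraud: 22.
§1 applies: 22 − 2 = 20.
§2 applies (level before this adjustment is 20 ≥ 19, so +4): 20 + 4 = 24.
§3 applies: 24 − 1 = 23.
§4 applies (level before this adjustment is 23 ≥ 4, so +4): 23 + 4 = 27.
§5 applies: 27 + 2 = 29.
Level 29 exceeds the maximum of 27; capped at 27.
Final offense level: 27.
Level 27 falls in the 26-27 band.
Fine table: Level 26-27 → $126,000–$140,000.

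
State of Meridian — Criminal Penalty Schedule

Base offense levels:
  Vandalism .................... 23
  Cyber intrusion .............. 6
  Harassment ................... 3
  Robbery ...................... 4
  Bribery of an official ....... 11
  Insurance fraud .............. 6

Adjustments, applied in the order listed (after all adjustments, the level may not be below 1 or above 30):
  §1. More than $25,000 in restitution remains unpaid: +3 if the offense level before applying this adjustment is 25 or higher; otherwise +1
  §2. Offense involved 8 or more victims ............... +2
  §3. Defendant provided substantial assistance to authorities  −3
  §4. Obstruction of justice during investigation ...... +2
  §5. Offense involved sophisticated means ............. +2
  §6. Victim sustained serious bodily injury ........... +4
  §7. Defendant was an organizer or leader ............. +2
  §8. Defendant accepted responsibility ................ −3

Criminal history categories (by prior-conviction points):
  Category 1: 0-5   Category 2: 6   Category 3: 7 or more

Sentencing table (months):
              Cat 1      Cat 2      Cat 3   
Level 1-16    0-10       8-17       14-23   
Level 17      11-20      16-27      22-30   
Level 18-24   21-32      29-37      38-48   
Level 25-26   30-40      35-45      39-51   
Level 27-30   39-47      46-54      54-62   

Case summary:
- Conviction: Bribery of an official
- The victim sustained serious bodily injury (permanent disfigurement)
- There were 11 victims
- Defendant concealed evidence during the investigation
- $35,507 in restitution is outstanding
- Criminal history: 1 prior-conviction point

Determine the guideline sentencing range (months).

Base offense level for bribery of an official: 11.
§1 applies (level before this adjustment is 11 < 25, so +1): 11 + 1 = 12.
§2 applies: 12 + 2 = 14.
§4 applies: 14 + 2 = 16.
§6 applies: 16 + 4 = 20.
§7 does not apply.
Final offense level: 20.
Criminal history: 1 prior point → Category 1 (0-5).
Level 20 falls in the 18-24 band.
Grid: Level 18-24 × Category 1 = 21-32 months.

21-32 months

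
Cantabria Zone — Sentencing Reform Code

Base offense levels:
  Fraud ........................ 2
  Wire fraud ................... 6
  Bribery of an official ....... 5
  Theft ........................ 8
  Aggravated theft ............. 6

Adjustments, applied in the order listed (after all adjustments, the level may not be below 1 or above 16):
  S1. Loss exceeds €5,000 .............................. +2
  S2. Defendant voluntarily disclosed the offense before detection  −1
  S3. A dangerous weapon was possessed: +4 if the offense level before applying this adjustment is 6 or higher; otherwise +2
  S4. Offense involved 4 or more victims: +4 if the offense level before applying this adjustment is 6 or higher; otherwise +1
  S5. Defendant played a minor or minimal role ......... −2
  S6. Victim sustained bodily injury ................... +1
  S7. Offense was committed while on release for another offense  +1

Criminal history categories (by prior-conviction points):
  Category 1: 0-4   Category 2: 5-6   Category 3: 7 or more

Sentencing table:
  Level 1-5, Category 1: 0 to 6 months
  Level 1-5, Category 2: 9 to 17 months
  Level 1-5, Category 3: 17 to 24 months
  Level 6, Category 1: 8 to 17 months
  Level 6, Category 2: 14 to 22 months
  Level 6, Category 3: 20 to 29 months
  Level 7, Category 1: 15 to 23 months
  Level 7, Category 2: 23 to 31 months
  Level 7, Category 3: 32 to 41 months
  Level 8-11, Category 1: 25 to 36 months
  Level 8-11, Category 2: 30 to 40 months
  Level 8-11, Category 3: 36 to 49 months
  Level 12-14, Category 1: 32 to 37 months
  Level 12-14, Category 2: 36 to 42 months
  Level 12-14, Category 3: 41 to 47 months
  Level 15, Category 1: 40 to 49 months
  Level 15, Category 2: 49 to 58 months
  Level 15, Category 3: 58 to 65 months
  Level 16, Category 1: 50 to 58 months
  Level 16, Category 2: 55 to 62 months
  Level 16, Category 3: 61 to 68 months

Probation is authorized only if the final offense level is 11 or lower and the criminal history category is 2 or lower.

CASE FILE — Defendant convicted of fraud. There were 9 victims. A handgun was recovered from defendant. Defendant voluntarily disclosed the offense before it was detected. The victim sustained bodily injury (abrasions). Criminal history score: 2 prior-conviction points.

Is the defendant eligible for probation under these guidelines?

Yes

Base offense level for fraud: 2.
S1 does not apply.
S2 applies: 2 − 1 = 1.
S3 applies (level before this adjustment is 1 < 6, so +2): 1 + 2 = 3.
S4 applies (level before this adjustment is 3 < 6, so +1): 3 + 1 = 4.
S5 does not apply.
S6 applies: 4 + 1 = 5.
Final offense level: 5.
Criminal history: 2 prior points → Category 1 (0-4).
Level 5 falls in the 1-5 band.
Grid: Level 1-5 × Category 1 = 0-6 months.
Probation check: level 5 ≤ 11 and category 1 ≤ 2 → eligible.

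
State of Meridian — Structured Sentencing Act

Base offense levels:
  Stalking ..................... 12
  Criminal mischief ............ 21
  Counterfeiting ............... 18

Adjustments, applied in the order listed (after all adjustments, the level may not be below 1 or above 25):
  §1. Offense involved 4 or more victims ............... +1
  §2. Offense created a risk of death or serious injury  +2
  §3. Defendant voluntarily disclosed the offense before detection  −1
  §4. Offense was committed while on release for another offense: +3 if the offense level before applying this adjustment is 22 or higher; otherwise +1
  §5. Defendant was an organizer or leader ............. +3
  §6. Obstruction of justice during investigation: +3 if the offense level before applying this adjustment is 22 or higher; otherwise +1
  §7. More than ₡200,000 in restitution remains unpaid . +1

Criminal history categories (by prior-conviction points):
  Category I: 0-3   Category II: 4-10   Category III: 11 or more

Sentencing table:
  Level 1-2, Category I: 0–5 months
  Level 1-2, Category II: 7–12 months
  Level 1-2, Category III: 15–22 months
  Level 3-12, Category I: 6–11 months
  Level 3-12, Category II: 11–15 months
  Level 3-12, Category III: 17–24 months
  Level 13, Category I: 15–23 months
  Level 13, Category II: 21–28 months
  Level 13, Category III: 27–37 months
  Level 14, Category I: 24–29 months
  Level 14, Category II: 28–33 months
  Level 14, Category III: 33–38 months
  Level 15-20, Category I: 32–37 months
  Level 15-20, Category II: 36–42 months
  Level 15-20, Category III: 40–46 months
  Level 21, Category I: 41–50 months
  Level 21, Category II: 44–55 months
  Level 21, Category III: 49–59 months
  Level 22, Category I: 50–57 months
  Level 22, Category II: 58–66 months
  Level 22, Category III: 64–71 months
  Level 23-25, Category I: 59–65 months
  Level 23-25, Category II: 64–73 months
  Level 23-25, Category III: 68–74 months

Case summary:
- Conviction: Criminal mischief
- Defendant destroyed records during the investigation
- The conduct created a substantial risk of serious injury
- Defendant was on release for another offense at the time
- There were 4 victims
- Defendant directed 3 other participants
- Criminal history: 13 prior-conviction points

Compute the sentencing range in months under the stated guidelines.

Base offense level for criminal mischief: 21.
§1 applies: 21 + 1 = 22.
§2 applies: 22 + 2 = 24.
§3 does not apply.
§4 applies (level before this adjustment is 24 ≥ 22, so +3): 24 + 3 = 27.
§5 applies: 27 + 3 = 30.
§6 applies (level before this adjustment is 30 ≥ 22, so +3): 30 + 3 = 33.
Level 33 exceeds the maximum of 25; capped at 25.
Final offense level: 25.
Criminal history: 13 prior points → Category III (11+).
Level 25 falls in the 23-25 band.
Grid: Level 23-25 × Category III = 68-74 months.

68-74 months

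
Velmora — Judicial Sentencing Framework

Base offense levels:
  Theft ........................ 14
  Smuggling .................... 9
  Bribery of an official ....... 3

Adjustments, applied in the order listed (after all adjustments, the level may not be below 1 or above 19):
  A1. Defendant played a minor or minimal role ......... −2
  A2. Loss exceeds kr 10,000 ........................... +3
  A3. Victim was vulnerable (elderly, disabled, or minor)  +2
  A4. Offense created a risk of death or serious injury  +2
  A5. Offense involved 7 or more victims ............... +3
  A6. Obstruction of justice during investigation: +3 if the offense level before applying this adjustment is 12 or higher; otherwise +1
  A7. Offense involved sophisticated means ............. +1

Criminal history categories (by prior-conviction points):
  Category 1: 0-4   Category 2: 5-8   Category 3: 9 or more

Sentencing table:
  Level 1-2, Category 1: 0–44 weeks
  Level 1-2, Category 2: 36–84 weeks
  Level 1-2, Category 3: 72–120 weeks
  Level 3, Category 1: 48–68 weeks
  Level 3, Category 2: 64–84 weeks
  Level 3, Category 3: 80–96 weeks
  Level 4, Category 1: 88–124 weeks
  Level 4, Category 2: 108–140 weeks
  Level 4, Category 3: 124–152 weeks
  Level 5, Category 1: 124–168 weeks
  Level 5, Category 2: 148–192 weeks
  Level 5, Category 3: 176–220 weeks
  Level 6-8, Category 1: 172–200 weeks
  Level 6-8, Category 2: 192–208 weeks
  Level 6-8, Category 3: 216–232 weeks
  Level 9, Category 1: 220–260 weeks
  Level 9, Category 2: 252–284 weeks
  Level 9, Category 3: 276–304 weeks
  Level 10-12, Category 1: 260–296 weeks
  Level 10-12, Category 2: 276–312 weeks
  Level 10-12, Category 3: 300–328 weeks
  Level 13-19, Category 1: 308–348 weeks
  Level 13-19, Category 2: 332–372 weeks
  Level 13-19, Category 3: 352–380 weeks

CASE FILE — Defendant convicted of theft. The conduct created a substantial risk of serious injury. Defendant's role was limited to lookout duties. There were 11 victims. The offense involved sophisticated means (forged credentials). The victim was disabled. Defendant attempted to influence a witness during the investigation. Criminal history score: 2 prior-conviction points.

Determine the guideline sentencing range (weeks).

Base offense level for theft: 14.
A1 applies: 14 − 2 = 12.
A3 applies: 12 + 2 = 14.
A4 applies: 14 + 2 = 16.
A5 applies: 16 + 3 = 19.
A6 applies (level before this adjustment is 19 ≥ 12, so +3): 19 + 3 = 22.
A7 applies: 22 + 1 = 23.
Level 23 exceeds the maximum of 19; capped at 19.
Final offense level: 19.
Criminal history: 2 prior points → Category 1 (0-4).
Level 19 falls in the 13-19 band.
Grid: Level 13-19 × Category 1 = 308-348 weeks.

308-348 weeks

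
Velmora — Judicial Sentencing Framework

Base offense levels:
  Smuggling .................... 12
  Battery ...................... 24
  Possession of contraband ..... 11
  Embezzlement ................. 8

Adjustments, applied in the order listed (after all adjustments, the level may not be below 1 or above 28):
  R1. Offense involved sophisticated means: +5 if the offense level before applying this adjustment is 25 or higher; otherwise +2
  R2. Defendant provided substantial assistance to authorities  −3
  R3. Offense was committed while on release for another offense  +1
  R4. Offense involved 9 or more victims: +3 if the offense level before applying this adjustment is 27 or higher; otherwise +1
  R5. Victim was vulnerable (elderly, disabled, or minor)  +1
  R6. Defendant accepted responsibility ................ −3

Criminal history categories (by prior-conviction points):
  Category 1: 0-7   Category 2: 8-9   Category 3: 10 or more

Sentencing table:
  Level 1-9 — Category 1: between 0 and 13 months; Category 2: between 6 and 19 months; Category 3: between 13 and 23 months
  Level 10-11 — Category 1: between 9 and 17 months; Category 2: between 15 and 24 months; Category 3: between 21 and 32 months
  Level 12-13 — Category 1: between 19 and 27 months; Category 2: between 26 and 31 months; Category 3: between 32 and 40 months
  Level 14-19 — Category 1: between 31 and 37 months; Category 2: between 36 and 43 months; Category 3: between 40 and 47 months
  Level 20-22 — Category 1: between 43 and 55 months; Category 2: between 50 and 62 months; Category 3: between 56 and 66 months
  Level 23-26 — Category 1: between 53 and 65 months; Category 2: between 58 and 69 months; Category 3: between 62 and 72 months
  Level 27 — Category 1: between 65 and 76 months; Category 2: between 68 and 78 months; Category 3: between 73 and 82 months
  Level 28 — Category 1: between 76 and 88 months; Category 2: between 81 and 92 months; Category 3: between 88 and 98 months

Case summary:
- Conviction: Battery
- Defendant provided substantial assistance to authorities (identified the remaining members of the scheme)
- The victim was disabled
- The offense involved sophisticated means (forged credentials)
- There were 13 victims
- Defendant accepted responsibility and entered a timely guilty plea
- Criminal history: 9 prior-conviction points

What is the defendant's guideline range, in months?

50-62 months

Base offense level for battery: 24.
R1 applies (level before this adjustment is 24 < 25, so +2): 24 + 2 = 26.
R2 applies: 26 − 3 = 23.
R3 does not apply.
R4 applies (level before this adjustment is 23 < 27, so +1): 23 + 1 = 24.
R5 applies: 24 + 1 = 25.
R6 applies: 25 − 3 = 22.
Final offense level: 22.
Criminal history: 9 prior points → Category 2 (8-9).
Level 22 falls in the 20-22 band.
Grid: Level 20-22 × Category 2 = 50-62 months.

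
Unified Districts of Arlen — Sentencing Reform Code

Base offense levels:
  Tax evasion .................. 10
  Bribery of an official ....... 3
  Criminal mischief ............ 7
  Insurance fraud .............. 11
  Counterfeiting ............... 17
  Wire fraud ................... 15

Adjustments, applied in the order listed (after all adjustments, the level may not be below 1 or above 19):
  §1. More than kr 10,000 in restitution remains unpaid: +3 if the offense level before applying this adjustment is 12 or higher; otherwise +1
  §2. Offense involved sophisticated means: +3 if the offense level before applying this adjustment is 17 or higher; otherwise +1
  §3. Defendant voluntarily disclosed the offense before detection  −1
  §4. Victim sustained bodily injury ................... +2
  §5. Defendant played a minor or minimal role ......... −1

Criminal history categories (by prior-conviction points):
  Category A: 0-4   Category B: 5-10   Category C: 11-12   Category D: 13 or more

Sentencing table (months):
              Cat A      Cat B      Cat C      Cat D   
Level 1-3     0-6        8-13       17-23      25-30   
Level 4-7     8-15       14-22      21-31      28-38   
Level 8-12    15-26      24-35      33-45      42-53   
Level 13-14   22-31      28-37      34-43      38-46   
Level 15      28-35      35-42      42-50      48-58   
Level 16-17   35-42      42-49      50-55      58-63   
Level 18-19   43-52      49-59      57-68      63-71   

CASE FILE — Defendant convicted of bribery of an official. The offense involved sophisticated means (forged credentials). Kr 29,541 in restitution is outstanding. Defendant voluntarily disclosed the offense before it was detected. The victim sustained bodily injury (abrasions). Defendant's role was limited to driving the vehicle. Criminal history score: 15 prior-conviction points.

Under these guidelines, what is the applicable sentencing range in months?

28-38 months

Base offense level for bribery of an official: 3.
§1 applies (level before this adjustment is 3 < 12, so +1): 3 + 1 = 4.
§2 applies (level before this adjustment is 4 < 17, so +1): 4 + 1 = 5.
§3 applies: 5 − 1 = 4.
§4 applies: 4 + 2 = 6.
§5 applies: 6 − 1 = 5.
Final offense level: 5.
Criminal history: 15 prior points → Category D (13+).
Level 5 falls in the 4-7 band.
Grid: Level 4-7 × Category D = 28-38 months.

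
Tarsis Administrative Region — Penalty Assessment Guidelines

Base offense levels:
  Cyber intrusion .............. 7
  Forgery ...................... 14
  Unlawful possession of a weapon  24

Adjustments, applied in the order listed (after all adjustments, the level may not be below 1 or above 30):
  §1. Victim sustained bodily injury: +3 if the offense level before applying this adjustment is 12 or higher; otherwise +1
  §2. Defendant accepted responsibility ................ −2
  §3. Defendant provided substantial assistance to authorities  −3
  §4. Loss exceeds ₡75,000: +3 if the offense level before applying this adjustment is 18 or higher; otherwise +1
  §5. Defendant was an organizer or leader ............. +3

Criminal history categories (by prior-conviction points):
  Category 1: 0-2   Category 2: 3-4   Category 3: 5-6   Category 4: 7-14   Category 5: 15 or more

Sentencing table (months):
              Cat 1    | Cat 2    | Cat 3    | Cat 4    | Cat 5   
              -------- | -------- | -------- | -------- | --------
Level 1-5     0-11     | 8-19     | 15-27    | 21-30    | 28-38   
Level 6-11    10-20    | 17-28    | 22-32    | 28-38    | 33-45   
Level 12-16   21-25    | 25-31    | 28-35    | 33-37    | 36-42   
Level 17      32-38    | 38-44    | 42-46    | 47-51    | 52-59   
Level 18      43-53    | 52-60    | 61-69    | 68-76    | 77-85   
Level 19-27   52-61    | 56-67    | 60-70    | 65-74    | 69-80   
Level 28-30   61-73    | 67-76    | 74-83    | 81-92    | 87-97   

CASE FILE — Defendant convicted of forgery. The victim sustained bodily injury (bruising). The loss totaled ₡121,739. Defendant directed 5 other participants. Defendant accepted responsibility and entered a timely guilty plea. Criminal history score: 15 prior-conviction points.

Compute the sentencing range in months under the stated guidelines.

Base offense level for forgery: 14.
§1 applies (level before this adjustment is 14 ≥ 12, so +3): 14 + 3 = 17.
§2 applies: 17 − 2 = 15.
§3 does not apply.
§4 applies (level before this adjustment is 15 < 18, so +1): 15 + 1 = 16.
§5 applies: 16 + 3 = 19.
Final offense level: 19.
Criminal history: 15 prior points → Category 5 (15+).
Level 19 falls in the 19-27 band.
Grid: Level 19-27 × Category 5 = 69-80 months.

69-80 months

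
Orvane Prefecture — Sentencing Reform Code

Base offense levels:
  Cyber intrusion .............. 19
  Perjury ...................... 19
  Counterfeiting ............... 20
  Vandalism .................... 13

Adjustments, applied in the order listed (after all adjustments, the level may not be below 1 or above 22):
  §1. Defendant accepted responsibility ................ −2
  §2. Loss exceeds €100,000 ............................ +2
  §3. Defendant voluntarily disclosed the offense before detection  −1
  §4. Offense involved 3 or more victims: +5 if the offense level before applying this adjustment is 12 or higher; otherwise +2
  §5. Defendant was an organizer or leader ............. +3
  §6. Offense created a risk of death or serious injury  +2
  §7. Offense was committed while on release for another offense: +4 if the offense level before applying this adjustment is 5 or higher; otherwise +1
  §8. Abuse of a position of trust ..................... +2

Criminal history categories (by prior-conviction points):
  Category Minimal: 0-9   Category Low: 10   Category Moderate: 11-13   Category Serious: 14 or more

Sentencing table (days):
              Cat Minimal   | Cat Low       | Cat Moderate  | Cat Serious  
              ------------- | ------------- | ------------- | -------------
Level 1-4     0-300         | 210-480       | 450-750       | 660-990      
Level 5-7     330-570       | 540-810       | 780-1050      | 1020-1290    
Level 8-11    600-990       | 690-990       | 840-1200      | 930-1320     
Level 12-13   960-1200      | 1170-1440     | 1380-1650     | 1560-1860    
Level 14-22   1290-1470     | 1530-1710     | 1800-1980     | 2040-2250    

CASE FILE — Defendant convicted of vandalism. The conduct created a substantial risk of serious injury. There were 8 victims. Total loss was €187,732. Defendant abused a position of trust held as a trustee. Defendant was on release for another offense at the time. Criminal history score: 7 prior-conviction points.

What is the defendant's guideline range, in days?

Base offense level for vandalism: 13.
§2 applies: 13 + 2 = 15.
§3 does not apply.
§4 applies (level before this adjustment is 15 ≥ 12, so +5): 15 + 5 = 20.
§6 applies: 20 + 2 = 22.
§7 applies (level before this adjustment is 22 ≥ 5, so +4): 22 + 4 = 26.
§8 applies: 26 + 2 = 28.
Level 28 exceeds the maximum of 22; capped at 22.
Final offense level: 22.
Criminal history: 7 prior points → Category Minimal (0-9).
Level 22 falls in the 14-22 band.
Grid: Level 14-22 × Category Minimal = 1290-1470 days.

1290-1470 days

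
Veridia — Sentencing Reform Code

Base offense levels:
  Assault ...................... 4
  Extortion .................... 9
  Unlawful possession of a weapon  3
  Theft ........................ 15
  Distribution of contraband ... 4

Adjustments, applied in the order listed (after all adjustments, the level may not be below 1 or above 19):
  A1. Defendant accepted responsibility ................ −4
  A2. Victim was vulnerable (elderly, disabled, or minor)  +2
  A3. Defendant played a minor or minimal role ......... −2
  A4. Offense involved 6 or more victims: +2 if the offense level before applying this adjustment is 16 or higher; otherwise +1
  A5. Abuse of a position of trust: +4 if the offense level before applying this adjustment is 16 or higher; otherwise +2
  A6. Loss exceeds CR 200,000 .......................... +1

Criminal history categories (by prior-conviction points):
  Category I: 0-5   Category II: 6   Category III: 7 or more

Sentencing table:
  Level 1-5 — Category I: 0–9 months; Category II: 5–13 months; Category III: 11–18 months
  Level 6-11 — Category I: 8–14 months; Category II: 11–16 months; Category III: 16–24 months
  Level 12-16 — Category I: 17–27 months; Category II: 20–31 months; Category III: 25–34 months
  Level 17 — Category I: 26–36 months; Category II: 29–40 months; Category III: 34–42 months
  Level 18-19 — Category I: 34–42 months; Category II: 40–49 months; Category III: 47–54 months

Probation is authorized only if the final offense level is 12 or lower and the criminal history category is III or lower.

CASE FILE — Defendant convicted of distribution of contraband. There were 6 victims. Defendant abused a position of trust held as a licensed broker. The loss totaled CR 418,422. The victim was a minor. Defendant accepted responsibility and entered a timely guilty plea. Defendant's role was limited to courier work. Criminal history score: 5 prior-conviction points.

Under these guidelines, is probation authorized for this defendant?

Yes

Base offense level for distribution of contraband: 4.
A1 applies: 4 − 4 = 0.
A2 applies: 0 + 2 = 2.
A3 applies: 2 − 2 = 0.
A4 applies (level before this adjustment is 0 < 16, so +1): 0 + 1 = 1.
A5 applies (level before this adjustment is 1 < 16, so +2): 1 + 2 = 3.
A6 applies: 3 + 1 = 4.
Final offense level: 4.
Criminal history: 5 prior points → Category I (0-5).
Level 4 falls in the 1-5 band.
Grid: Level 1-5 × Category I = 0-9 months.
Probation check: level 4 ≤ 12 and category I ≤ III → eligible.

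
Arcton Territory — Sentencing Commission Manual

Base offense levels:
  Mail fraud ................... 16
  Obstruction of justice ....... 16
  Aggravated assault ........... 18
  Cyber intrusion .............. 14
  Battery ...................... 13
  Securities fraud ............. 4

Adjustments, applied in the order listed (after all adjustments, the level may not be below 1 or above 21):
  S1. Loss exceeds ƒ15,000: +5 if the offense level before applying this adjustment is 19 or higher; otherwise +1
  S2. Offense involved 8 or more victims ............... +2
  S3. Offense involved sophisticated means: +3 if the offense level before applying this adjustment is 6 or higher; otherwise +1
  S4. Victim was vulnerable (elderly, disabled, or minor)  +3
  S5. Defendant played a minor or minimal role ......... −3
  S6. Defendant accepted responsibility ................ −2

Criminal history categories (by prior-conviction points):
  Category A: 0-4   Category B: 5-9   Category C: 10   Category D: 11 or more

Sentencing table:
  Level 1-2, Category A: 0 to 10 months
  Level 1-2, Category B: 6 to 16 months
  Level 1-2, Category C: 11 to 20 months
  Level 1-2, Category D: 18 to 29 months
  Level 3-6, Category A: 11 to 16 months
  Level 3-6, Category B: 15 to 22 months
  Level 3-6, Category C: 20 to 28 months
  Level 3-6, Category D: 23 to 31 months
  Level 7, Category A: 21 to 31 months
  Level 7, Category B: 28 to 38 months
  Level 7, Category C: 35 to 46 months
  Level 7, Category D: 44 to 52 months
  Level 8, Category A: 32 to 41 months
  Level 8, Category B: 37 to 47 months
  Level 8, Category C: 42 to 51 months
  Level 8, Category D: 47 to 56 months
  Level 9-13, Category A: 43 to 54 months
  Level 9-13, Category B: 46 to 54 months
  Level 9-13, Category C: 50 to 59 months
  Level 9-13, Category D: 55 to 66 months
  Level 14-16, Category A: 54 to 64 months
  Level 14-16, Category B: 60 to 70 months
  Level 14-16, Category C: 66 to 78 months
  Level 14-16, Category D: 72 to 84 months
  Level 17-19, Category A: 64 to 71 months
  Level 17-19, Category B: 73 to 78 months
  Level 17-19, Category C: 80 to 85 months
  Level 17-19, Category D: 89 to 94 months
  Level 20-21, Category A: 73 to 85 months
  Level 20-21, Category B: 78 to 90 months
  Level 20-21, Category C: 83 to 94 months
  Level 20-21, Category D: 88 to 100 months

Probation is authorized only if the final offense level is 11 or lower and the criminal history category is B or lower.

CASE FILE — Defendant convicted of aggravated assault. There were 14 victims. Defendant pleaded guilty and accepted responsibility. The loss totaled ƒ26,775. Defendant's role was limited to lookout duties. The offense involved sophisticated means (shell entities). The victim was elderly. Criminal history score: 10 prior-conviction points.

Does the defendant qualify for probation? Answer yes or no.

Base offense level for aggravated assault: 18.
S1 applies (level before this adjustment is 18 < 19, so +1): 18 + 1 = 19.
S2 applies: 19 + 2 = 21.
S3 applies (level before this adjustment is 21 ≥ 6, so +3): 21 + 3 = 24.
S4 applies: 24 + 3 = 27.
S5 applies: 27 − 3 = 24.
S6 applies: 24 − 2 = 22.
Level 22 exceeds the maximum of 21; capped at 21.
Final offense level: 21.
Criminal history: 10 prior points → Category C (10).
Level 21 falls in the 20-21 band.
Grid: Level 20-21 × Category C = 83-94 months.
Probation check: level 21 > 11 and category C > B → not eligible.

No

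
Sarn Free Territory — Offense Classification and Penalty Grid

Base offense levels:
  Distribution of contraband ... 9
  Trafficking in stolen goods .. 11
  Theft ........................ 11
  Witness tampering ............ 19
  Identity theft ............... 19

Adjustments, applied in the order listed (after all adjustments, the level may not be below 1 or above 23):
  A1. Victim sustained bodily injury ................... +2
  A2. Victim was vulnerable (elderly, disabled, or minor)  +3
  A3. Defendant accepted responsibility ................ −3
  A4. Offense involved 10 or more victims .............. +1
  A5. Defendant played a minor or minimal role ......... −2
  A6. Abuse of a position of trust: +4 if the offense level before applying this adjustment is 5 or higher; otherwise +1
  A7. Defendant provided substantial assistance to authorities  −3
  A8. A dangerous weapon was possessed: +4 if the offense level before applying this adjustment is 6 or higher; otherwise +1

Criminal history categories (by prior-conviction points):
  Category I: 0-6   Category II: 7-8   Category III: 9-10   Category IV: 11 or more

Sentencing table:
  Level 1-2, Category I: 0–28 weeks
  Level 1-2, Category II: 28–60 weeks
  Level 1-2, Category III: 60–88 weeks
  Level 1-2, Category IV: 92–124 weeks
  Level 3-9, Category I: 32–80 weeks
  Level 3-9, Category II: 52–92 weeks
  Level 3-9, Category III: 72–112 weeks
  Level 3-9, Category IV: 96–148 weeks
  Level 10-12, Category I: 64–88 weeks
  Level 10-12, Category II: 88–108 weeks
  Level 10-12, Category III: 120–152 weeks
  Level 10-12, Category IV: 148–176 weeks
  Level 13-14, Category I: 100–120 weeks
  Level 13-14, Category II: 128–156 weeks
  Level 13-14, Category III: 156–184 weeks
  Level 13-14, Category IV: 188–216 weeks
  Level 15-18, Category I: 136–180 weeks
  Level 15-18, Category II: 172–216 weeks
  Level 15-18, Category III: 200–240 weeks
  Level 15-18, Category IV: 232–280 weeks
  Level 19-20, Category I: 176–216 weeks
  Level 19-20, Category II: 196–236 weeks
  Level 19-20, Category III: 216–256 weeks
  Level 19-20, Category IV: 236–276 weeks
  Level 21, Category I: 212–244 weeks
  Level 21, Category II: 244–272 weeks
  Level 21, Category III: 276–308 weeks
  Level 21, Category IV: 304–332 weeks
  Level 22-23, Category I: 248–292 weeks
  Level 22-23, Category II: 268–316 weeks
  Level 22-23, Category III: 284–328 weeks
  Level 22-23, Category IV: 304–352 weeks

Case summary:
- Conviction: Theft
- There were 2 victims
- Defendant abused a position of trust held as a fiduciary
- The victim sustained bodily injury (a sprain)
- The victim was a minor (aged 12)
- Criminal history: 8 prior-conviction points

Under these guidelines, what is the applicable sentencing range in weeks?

Base offense level for theft: 11.
A1 applies: 11 + 2 = 13.
A2 applies: 13 + 3 = 16.
A3 does not apply.
A4 does not apply.
A5 does not apply.
A6 applies (level before this adjustment is 16 ≥ 5, so +4): 16 + 4 = 20.
A8 does not apply.
Final offense level: 20.
Criminal history: 8 prior points → Category II (7-8).
Level 20 falls in the 19-20 band.
Grid: Level 19-20 × Category II = 196-236 weeks.

196-236 weeks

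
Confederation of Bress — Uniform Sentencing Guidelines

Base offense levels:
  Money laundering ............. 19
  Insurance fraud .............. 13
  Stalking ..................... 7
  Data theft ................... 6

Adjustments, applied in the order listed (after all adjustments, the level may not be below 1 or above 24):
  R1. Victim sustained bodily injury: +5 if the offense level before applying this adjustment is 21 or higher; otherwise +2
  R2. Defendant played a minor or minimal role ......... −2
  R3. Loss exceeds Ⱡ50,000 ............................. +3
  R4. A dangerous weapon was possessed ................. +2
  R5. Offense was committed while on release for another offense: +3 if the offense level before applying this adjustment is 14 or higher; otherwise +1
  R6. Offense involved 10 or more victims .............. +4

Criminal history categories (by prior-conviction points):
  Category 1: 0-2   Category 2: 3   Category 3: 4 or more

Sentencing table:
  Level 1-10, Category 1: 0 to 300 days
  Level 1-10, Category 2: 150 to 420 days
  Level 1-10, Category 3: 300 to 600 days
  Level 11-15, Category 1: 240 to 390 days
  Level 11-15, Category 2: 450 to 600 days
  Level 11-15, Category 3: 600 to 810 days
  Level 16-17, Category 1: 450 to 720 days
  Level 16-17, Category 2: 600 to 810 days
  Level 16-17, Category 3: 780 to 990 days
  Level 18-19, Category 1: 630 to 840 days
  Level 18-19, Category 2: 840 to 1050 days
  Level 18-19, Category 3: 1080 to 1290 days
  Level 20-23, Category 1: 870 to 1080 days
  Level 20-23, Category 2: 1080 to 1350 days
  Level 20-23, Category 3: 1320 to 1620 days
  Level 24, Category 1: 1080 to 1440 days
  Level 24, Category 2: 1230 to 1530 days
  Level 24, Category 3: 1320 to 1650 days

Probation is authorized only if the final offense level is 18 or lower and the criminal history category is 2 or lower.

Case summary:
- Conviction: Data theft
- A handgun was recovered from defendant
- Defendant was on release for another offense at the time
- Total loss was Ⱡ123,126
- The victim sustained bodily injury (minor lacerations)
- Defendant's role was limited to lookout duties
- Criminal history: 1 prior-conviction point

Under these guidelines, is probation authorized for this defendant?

Base offense level for data theft: 6.
R1 applies (level before this adjustment is 6 < 21, so +2): 6 + 2 = 8.
R2 applies: 8 − 2 = 6.
R3 applies: 6 + 3 = 9.
R4 applies: 9 + 2 = 11.
R5 applies (level before this adjustment is 11 < 14, so +1): 11 + 1 = 12.
Final offense level: 12.
Criminal history: 1 prior point → Category 1 (0-2).
Level 12 falls in the 11-15 band.
Grid: Level 11-15 × Category 1 = 240-390 days.
Probation check: level 12 ≤ 18 and category 1 ≤ 2 → eligible.

Yes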